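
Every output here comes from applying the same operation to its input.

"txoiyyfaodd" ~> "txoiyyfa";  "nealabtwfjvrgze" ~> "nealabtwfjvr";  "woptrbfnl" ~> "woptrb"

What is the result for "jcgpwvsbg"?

jcgpwv

The pattern: delete the last 3 characters.
For "jcgpwvsbg" the result is "jcgpwv".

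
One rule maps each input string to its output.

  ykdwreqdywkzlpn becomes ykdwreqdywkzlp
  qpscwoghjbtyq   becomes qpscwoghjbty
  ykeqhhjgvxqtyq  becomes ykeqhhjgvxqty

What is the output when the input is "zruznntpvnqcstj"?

Each output is the input with this applied: delete the last character.
"zruznntpvnqcstj" → "zruznntpvnqcst".

zruznntpvnqcst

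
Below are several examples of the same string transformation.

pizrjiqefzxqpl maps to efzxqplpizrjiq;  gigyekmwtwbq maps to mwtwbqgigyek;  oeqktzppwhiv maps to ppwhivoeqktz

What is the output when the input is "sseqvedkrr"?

Rule — swap the front and back halves of the string.
On "sseqvedkrr" that produces "edkrrsseqv".

edkrrsseqv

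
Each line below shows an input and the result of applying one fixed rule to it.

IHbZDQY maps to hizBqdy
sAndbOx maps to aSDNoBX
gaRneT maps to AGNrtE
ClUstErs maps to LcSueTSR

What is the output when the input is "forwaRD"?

OFWRrAd

Rule — flip the case of every letter, then swap each adjacent pair of characters (1↔2, 3↔4, ...).
For "forwaRD", step one produces "FORWArd"; step two turns that into "OFWRrAd".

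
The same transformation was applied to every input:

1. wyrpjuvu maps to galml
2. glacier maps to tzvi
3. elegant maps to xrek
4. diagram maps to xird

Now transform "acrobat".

fsrk

The transformation: shift every letter 9 places backward in the alphabet (wrapping around), then delete the first 3 characters.
On "acrobat": the first step gives "rtifsrk", and the second then gives "fsrk".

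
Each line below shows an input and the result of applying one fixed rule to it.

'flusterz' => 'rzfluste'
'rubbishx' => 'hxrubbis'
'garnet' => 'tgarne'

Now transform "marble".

emarbl

What's happening: move the first 2 characters to the end (rotate left by 2), then swap the front and back halves of the string.
"marble" → "rblema" → "emarbl".
(Check on "garnet": → "rnetga" → "tgarne" ✓)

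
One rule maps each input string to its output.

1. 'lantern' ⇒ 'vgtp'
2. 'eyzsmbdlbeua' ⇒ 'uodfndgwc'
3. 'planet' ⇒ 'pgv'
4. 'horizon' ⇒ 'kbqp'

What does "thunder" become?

The pattern: delete the first 3 characters, then shift every letter 2 places forward in the alphabet (wrapping around).
On "thunder": the first step gives "nder", and the second then gives "pfgt".

pfgt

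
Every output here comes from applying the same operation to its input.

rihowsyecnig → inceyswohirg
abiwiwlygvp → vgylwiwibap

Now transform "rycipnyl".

Each output is the input with this applied: reverse the string, then move the first character to the end.
For "rycipnyl", step one produces "lynpicyr"; step two turns that into "ynpicyrl".

ynpicyrl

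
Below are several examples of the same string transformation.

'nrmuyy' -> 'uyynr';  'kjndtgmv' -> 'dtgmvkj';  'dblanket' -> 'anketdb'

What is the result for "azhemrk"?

emrkaz

What's happening: move the first 2 characters to the end (rotate left by 2), then delete the first character.
On "azhemrk": the first step gives "hemrkaz", and the second then gives "emrkaz".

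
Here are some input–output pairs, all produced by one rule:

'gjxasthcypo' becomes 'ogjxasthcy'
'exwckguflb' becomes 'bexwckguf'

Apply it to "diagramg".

In each case the input is transformed by: move the last 2 characters to the front (rotate right by 2), then delete the first character.
Doing the same to "diagramg": "gdiagra".
(Check on "gjxasthcypo": → "pogjxasthcy" → "ogjxasthcy" ✓)

gdiagra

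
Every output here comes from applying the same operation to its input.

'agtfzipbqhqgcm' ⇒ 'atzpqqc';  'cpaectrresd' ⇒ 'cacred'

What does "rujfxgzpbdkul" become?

Rule — keep every other character starting from the first (positions 1st, 3rd, 5th, ...).
For "rujfxgzpbdkul" the result is "rjxzbkl".

rjxzbkl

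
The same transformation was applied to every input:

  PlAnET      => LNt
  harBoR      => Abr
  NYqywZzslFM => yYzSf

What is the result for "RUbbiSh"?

uBs

Each output is the input with this applied: flip the case of every letter, then keep every other character starting from the second (positions 2nd, 4th, 6th, ...).
For "RUbbiSh", step one produces "ruBBIsH"; step two turns that into "uBs".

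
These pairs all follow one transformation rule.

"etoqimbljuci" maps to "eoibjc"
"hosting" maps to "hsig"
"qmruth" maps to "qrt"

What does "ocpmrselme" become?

Rule — keep every other character starting from the first (positions 1st, 3rd, 5th, ...).
Applying that to "ocpmrselme" gives "oprem".

oprem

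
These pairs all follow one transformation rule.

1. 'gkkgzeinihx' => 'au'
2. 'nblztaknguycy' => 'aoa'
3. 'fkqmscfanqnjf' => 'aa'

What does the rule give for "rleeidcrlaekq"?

Looking at the pairs, the operation is to shift every letter 13 places forward in the alphabet (wrapping around) — i.e. ROT13, then keep only the vowels.
Starting from "rleeidcrlaekq": after the first operation, "eyrrvqpeynrxd"; after the second, "ee".

ee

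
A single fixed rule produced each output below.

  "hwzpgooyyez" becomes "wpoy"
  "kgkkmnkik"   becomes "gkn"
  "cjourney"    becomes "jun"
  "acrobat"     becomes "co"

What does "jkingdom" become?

The rule is to delete the last 2 characters, then keep every other character starting from the second (positions 2nd, 4th, 6th, ...).
On "jkingdom": the first step gives "jkingd", and the second then gives "knd".

knd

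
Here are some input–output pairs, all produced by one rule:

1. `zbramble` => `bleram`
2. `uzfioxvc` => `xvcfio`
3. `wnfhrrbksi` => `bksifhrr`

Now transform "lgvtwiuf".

Looking at the pairs, the operation is to delete the first 2 characters, then swap the front and back halves of the string.
For "lgvtwiuf", step one produces "vtwiuf"; step two turns that into "iufvtw".

iufvtw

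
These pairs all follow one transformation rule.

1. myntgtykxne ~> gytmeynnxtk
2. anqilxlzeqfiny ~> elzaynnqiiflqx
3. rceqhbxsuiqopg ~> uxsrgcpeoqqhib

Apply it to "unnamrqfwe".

qmruenwnfa

Looking at the pairs, the operation is to take characters alternately from the front and the back (1st, last, 2nd, 2nd-last, ...), then move the last 3 characters to the front (rotate right by 3).
For "unnamrqfwe", step one produces "uenwnfaqmr"; step two turns that into "qmruenwnfa".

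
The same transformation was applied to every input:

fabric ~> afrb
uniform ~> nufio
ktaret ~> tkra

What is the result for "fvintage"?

vfniat

The pattern: delete the last 2 characters, then swap each adjacent pair of characters (1↔2, 3↔4, ...).
"fvintage" → "vfniat".
(Check on "ktaret": → "ktar" → "tkra" ✓)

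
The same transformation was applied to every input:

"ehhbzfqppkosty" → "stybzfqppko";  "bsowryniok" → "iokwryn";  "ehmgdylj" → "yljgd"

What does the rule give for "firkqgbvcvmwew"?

Rule — delete the first 3 characters, then move the last 3 characters to the front (rotate right by 3).
Starting from "firkqgbvcvmwew": after the first operation, "kqgbvcvmwew"; after the second, "wewkqgbvcvm".
(Check on "ehmgdylj": → "gdylj" → "yljgd" ✓)

wewkqgbvcvm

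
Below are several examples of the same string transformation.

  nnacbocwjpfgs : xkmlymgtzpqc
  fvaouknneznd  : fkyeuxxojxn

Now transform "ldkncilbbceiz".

The rule is to delete the first character, then shift every letter 10 places forward in the alphabet (wrapping around).
"ldkncilbbceiz" → "nuxmsvllmosj".

nuxmsvllmosj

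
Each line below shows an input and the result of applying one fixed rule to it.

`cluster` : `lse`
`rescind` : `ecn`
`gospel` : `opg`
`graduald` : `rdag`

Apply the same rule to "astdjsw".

sds

The pattern: swap the first and last characters, then keep every other character starting from the second (positions 2nd, 4th, 6th, ...).
"astdjsw" → "wstdjsa" → "sds".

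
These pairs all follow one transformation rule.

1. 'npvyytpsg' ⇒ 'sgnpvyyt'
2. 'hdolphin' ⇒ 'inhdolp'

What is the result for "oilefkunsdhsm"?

smoilefkunsd

What's happening: move the last 3 characters to the front (rotate right by 3), then delete the first character.
Applying that to "oilefkunsdhsm" gives "smoilefkunsd".
(Check on "npvyytpsg": → "psgnpvyyt" → "sgnpvyyt" ✓)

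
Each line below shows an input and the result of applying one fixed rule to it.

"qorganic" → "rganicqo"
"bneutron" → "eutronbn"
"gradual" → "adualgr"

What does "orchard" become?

chardor

The pattern: move the first 2 characters to the end (rotate left by 2).
Applying that to "orchard" gives "chardor".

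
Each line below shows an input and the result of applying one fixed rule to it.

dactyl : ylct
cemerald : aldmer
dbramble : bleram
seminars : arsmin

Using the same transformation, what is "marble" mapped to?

Rule — delete the first 2 characters, then swap the front and back halves of the string.
On "marble": the first step gives "rble", and the second then gives "lerb".

lerb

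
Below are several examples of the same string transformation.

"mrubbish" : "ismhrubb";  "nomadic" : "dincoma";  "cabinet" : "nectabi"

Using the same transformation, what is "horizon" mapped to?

The transformation: swap the first and last characters, then move the last 3 characters to the front (rotate right by 3).
Working it through for "horizon": intermediate "norizoh", final "zohnori".

zohnori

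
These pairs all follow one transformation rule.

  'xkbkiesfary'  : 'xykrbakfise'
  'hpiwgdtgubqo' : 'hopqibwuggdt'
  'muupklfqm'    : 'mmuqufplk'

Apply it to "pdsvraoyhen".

The transformation: take characters alternately from the front and the back (1st, last, 2nd, 2nd-last, ...).
Doing the same to "pdsvraoyhen": "pndeshvyroa".

pndeshvyroa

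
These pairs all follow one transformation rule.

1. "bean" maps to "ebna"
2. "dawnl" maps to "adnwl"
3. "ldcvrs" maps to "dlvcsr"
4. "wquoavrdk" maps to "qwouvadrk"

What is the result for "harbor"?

In each case the input is transformed by: swap each adjacent pair of characters (1↔2, 3↔4, ...).
"harbor" → "ahbrro".

ahbrro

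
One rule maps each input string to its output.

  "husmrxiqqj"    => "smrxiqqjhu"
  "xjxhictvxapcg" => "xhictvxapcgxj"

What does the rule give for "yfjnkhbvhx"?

jnkhbvhxyf

Looking at the pairs, the operation is to move the first 2 characters to the end (rotate left by 2).
"yfjnkhbvhx" → "jnkhbvhxyf".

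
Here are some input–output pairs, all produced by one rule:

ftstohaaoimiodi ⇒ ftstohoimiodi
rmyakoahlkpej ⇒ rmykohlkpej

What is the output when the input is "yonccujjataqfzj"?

yonccujjtqfzj

The rule is to remove every "a".
So "yonccujjataqfzj" becomes "yonccujjtqfzj".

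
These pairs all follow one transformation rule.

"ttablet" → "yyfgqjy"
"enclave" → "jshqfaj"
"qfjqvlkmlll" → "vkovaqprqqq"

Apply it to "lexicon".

qjcnhts

Looking at the pairs, the operation is to shift every letter 5 places forward in the alphabet (wrapping around).
So "lexicon" becomes "qjcnhts".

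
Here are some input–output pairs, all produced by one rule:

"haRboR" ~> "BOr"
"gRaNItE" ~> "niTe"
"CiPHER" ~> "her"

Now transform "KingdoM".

GDOm

The rule is to flip the case of every letter, then delete the first 3 characters.
On "KingdoM" that produces "GDOm".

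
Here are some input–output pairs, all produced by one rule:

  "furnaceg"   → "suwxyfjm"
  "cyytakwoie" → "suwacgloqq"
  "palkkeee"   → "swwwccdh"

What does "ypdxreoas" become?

What's happening: sort the characters into alphabetical order, then shift every letter 8 places backward in the alphabet (wrapping around).
On "ypdxreoas": the first step gives "adeoprsxy", and the second then gives "svwghjkpq".

svwghjkpq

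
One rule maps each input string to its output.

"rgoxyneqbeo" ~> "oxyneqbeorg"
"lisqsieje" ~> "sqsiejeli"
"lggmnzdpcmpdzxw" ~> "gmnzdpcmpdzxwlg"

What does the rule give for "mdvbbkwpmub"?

vbbkwpmubmd

Rule — move the first 2 characters to the end (rotate left by 2).
Applying that to "mdvbbkwpmub" gives "vbbkwpmubmd".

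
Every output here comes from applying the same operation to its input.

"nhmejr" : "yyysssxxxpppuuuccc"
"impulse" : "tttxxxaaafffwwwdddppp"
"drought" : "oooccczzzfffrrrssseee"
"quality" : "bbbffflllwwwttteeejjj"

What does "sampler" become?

The pattern: shift every letter 11 places forward in the alphabet (wrapping around), then repeat every character 3 times.
For "sampler", step one produces "dlxawpc"; step two turns that into "dddlllxxxaaawwwpppccc".

dddlllxxxaaawwwpppccc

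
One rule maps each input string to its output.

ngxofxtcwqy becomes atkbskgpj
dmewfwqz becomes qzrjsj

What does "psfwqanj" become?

Rule — shift every letter 13 places forward in the alphabet (wrapping around) — i.e. ROT13, then delete the last 2 characters.
Applying both steps to "psfwqanj": "cfsjdnaw", then "cfsjdn".
(Check on "dmewfwqz": → "qzrjsjdm" → "qzrjsj" ✓)

cfsjdn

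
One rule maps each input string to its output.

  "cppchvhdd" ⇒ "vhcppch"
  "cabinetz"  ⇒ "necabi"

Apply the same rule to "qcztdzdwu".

zdqcztd

What's happening: delete the last 2 characters, then move the last 2 characters to the front (rotate right by 2).
On "qcztdzdwu": the first step gives "qcztdzd", and the second then gives "zdqcztd".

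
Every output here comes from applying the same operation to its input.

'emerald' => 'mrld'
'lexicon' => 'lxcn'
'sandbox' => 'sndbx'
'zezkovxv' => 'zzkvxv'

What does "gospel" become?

gspl

The rule is to remove every vowel.
"gospel" → "gspl".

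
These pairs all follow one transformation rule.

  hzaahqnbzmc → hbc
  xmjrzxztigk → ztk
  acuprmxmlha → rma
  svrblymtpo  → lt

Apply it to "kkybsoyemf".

In each case the input is transformed by: delete the first 3 characters, then keep one character in every 3, starting at position 2 (positions 2nd, 5th, 8th, ...).
Applying that to "kkybsoyemf" gives "se".

se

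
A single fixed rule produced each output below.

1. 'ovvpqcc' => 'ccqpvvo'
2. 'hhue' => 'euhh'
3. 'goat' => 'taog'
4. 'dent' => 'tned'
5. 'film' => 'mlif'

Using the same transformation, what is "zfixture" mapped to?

What's happening: reverse the string.
Applying that to "zfixture" gives "erutxifz".

erutxifz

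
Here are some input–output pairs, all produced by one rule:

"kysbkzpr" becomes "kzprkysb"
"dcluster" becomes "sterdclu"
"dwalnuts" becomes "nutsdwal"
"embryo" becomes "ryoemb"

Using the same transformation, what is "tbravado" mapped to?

vadotbra

Each output is the input with this applied: swap the front and back halves of the string.
"tbravado" → "vadotbra".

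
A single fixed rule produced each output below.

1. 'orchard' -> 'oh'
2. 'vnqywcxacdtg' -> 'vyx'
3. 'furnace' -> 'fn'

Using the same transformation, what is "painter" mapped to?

pn

In each case the input is transformed by: keep one character in every 3, starting at position 1 (positions 1st, 4th, 7th, ...), then delete the last character.
Applying both steps to "painter": "pnr", then "pn".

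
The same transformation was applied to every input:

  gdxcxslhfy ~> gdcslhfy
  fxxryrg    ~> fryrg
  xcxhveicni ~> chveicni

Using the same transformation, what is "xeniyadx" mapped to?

What's happening: remove every "x".
So "xeniyadx" becomes "eniyad".

eniyad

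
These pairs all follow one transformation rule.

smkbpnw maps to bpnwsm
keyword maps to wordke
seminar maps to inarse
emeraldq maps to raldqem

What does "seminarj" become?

inarjse

The rule is to move the first 2 characters to the end (rotate left by 2), then delete the first character.
Applying both steps to "seminarj": "minarjse", then "inarjse".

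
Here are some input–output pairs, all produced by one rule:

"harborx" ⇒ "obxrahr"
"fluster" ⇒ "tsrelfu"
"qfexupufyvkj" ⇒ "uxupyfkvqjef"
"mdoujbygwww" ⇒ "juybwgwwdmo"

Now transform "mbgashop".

saohmpgb

The pattern: move the first 3 characters to the end (rotate left by 3), then swap each adjacent pair of characters (1↔2, 3↔4, ...).
Starting from "mbgashop": after the first operation, "ashopmbg"; after the second, "saohmpgb".
(Check on "fluster": → "sterflu" → "tsrelfu" ✓)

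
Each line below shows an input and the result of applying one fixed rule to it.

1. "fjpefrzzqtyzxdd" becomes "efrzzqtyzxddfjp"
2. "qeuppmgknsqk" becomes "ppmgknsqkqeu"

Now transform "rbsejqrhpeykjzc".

The rule is to move the first 3 characters to the end (rotate left by 3).
"rbsejqrhpeykjzc" → "ejqrhpeykjzcrbs".

ejqrhpeykjzcrbs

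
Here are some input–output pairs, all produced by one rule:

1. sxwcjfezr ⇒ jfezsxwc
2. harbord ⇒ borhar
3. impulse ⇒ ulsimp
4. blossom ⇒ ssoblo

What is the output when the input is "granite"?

The pattern: delete the last character, then swap the front and back halves of the string.
"granite" → "granit" → "nitgra".

nitgra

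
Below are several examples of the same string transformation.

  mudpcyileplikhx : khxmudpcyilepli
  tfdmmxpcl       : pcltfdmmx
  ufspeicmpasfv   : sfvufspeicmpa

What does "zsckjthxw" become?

hxwzsckjt

The transformation: move the last 3 characters to the front (rotate right by 3).
Doing the same to "zsckjthxw": "hxwzsckjt".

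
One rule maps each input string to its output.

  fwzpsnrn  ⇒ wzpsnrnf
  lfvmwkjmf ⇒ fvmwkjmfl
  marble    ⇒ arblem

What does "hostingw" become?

Rule — move the first character to the end.
"hostingw" → "ostingwh".

ostingwh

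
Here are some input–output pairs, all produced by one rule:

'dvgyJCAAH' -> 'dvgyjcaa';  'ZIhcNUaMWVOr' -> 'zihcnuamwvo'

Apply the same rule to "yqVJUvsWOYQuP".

yqvjuvswoyqu

What's happening: delete the last character, then convert every letter to lowercase.
"yqVJUvsWOYQuP" → "yqVJUvsWOYQu" → "yqvjuvswoyqu".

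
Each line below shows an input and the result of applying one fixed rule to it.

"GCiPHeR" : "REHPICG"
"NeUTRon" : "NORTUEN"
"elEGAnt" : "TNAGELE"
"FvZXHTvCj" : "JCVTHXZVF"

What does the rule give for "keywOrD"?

DROWYEK

The rule is to reverse the string, then convert every letter to uppercase.
"keywOrD" → "DROWYEK".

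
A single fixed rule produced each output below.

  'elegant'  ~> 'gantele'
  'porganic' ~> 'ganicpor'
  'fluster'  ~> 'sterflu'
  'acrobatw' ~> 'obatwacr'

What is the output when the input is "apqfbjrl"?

Looking at the pairs, the operation is to move the first 3 characters to the end (rotate left by 3).
"apqfbjrl" → "fbjrlapq".

fbjrlapq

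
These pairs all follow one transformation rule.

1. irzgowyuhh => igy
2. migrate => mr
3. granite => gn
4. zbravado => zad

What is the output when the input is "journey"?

jr

Each output is the input with this applied: move the last character to the front, then keep one character in every 3, starting at position 2 (positions 2nd, 5th, 8th, ...).
"journey" → "yjourne" → "jr".
(Check on "granite": → "egranit" → "gn" ✓)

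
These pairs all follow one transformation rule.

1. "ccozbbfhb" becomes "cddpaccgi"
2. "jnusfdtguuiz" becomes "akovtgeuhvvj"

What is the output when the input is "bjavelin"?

ockbwfmj

Looking at the pairs, the operation is to move the last character to the front, then shift every letter 1 place forward in the alphabet (wrapping around).
"bjavelin" → "nbjaveli" → "ockbwfmj".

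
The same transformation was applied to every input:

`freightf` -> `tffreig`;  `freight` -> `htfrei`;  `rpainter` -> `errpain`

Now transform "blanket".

etblan

Rule — move the last 3 characters to the front (rotate right by 3), then delete the first character.
Working it through for "blanket": intermediate "ketblan", final "etblan".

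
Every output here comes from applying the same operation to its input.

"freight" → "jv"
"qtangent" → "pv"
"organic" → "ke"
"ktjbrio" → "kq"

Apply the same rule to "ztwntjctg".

The transformation: shift every letter 2 places forward in the alphabet (wrapping around), then keep only the last 2 characters.
Starting from "ztwntjctg": after the first operation, "bvypvlevi"; after the second, "vi".

vi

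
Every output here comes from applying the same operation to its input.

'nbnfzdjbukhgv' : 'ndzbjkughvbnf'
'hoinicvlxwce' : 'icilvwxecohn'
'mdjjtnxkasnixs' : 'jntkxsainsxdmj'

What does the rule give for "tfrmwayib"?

The rule is to swap each adjacent pair of characters (1↔2, 3↔4, ...), then move the first 3 characters to the end (rotate left by 3).
"tfrmwayib" → "rawiybftm".

rawiybftm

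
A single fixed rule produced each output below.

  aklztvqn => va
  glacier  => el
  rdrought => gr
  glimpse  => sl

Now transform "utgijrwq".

The transformation: move the first 3 characters to the end (rotate left by 3), then keep one character in every 3, starting at position 3 (positions 3rd, 6th, 9th, ...).
Starting from "utgijrwq": after the first operation, "ijrwqutg"; after the second, "ru".

ru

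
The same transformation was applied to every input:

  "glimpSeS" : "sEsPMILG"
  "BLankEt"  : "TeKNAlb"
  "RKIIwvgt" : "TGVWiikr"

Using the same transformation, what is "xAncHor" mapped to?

Rule — flip the case of every letter, then reverse the string.
On "xAncHor" that produces "ROhCNaX".
(Check on "glimpSeS": → "GLIMPsEs" → "sEsPMILG" ✓)

ROhCNaX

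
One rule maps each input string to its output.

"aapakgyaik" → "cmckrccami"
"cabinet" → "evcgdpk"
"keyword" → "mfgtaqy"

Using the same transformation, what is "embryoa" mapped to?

The transformation: shift every letter 2 places forward in the alphabet (wrapping around), then take characters alternately from the front and the back (1st, last, 2nd, 2nd-last, ...).
Starting from "embryoa": after the first operation, "godtaqc"; after the second, "gcoqdat".

gcoqdat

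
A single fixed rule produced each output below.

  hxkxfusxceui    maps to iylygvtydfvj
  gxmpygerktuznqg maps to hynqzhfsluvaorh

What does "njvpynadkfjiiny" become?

In each case the input is transformed by: shift every letter 1 place forward in the alphabet (wrapping around).
"njvpynadkfjiiny" → "okwqzobelgkjjoz".

okwqzobelgkjjoz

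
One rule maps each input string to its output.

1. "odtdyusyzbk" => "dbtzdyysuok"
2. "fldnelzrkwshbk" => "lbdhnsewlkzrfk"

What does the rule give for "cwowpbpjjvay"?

waovwjpjbpcy

In each case the input is transformed by: take characters alternately from the front and the back (1st, last, 2nd, 2nd-last, ...), then move the first 2 characters to the end (rotate left by 2).
Starting from "cwowpbpjjvay": after the first operation, "cywaovwjpjbp"; after the second, "waovwjpjbpcy".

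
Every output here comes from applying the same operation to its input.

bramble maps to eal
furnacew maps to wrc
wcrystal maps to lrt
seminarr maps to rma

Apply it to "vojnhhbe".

In each case the input is transformed by: move the last character to the front, then keep one character in every 3, starting at position 1 (positions 1st, 4th, 7th, ...).
On "vojnhhbe": the first step gives "evojnhhb", and the second then gives "ejh".

ejh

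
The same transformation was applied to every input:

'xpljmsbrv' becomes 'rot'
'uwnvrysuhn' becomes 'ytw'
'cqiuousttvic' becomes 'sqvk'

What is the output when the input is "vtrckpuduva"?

What's happening: keep one character in every 3, starting at position 2 (positions 2nd, 5th, 8th, ...), then shift every letter 2 places forward in the alphabet (wrapping around).
Applying both steps to "vtrckpuduva": "tkda", then "vmfc".

vmfc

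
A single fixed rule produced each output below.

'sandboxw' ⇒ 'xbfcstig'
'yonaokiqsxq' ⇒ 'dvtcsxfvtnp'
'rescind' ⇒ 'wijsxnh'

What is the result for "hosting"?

What's happening: take characters alternately from the front and the back (1st, last, 2nd, 2nd-last, ...), then shift every letter 5 places forward in the alphabet (wrapping around).
Applying both steps to "hosting": "hgonsit", then "mltsxny".
(Check on "yonaokiqsxq": → "yqoxnsaqoik" → "dvtcsxfvtnp" ✓)

mltsxny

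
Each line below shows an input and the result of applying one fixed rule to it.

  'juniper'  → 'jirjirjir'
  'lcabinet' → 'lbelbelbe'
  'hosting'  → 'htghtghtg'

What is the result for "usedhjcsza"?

The pattern: keep one character in every 3, starting at position 1 (positions 1st, 4th, 7th, ...), then write the whole string 3 times in a row.
Working it through for "usedhjcsza": intermediate "udca", final "udcaudcaudca".
(Check on "hosting": → "htg" → "htghtghtg" ✓)

udcaudcaudca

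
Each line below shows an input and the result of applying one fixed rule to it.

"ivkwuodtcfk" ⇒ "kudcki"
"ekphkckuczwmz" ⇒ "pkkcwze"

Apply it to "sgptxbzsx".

pxzxs

Looking at the pairs, the operation is to keep every other character starting from the first (positions 1st, 3rd, 5th, ...), then move the first character to the end.
For "sgptxbzsx", step one produces "spxzx"; step two turns that into "pxzxs".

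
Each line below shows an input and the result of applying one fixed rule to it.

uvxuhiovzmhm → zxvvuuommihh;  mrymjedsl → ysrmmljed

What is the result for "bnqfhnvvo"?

What's happening: sort the characters into reverse alphabetical order.
On "bnqfhnvvo" that produces "vvqonnhfb".

vvqonnhfb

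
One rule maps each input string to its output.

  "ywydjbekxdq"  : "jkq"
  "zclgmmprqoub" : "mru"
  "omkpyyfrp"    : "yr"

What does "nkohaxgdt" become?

ad

Rule — delete the first 2 characters, then keep one character in every 3, starting at position 3 (positions 3rd, 6th, 9th, ...).
Working it through for "nkohaxgdt": intermediate "ohaxgdt", final "ad".
(Check on "omkpyyfrp": → "kpyyfrp" → "yr" ✓)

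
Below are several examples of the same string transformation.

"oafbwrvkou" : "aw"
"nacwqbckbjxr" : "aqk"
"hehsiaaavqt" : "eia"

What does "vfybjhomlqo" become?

fjm

Looking at the pairs, the operation is to keep one character in every 3, starting at position 2 (positions 2nd, 5th, 8th, ...), then delete the last character.
On "vfybjhomlqo": the first step gives "fjmo", and the second then gives "fjm".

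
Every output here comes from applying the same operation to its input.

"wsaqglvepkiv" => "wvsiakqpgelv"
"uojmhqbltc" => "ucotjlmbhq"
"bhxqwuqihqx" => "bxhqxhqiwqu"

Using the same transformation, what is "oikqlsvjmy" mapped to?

oyimkjqvls

Looking at the pairs, the operation is to take characters alternately from the front and the back (1st, last, 2nd, 2nd-last, ...).
On "oikqlsvjmy" that produces "oyimkjqvls".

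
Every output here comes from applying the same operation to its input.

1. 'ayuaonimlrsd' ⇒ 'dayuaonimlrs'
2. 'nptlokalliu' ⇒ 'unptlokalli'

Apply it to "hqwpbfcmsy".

yhqwpbfcms

The pattern: move the last character to the front.
For "hqwpbfcmsy" the result is "yhqwpbfcms".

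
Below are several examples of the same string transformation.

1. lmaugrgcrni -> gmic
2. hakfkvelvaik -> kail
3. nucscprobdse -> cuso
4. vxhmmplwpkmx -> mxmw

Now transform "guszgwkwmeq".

guqw

The pattern: keep one character in every 3, starting at position 2 (positions 2nd, 5th, 8th, ...), then swap each adjacent pair of characters (1↔2, 3↔4, ...).
On "guszgwkwmeq": the first step gives "ugwq", and the second then gives "guqw".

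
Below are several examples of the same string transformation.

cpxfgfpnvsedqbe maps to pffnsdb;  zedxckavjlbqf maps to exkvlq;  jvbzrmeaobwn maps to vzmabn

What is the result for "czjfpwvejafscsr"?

zfweass

What's happening: keep every other character starting from the second (positions 2nd, 4th, 6th, ...).
For "czjfpwvejafscsr" the result is "zfweass".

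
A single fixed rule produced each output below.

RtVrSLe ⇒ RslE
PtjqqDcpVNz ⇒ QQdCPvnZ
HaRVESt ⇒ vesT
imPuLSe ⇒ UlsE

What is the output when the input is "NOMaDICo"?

AdicO

Looking at the pairs, the operation is to flip the case of every letter, then delete the first 3 characters.
For "NOMaDICo", step one produces "nomAdicO"; step two turns that into "AdicO".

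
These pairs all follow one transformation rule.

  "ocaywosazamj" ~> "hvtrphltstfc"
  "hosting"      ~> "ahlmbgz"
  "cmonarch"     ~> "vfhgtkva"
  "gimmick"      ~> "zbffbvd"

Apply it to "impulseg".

bfinelxz

Rule — shift every letter 7 places backward in the alphabet (wrapping around).
For "impulseg" the result is "bfinelxz".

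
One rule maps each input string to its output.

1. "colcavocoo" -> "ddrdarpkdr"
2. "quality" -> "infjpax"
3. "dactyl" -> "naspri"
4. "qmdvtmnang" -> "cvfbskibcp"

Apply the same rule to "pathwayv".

In each case the input is transformed by: move the last 2 characters to the front (rotate right by 2), then shift every letter 11 places backward in the alphabet (wrapping around).
For "pathwayv", step one produces "yvpathwa"; step two turns that into "nkepiwlp".
(Check on "dactyl": → "yldact" → "naspri" ✓)

nkepiwlp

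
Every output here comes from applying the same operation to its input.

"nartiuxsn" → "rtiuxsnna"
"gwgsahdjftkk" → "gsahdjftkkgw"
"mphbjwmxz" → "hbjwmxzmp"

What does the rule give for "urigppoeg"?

igppoegur

Looking at the pairs, the operation is to move the first 2 characters to the end (rotate left by 2).
"urigppoeg" → "igppoegur".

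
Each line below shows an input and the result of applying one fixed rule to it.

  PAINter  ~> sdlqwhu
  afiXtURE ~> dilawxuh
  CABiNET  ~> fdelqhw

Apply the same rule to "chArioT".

fkdulrw

Each output is the input with this applied: shift every letter 3 places forward in the alphabet (wrapping around), then convert every letter to lowercase.
On "chArioT": the first step gives "fkDulrW", and the second then gives "fkdulrw".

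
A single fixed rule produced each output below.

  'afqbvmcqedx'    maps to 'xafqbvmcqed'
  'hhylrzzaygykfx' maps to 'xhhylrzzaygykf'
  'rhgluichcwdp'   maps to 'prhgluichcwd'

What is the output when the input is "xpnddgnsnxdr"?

rxpnddgnsnxd

What's happening: move the last character to the front.
Applying that to "xpnddgnsnxdr" gives "rxpnddgnsnxd".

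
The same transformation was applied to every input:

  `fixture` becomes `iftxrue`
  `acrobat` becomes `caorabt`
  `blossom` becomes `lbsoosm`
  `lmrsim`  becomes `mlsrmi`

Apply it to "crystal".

rcsyatl

Looking at the pairs, the operation is to swap each adjacent pair of characters (1↔2, 3↔4, ...).
On "crystal" that produces "rcsyatl".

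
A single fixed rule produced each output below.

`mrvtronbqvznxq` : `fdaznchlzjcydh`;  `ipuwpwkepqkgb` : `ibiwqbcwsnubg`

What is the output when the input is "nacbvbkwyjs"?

Rule — move the first 3 characters to the end (rotate left by 3), then shift every letter 12 places forward in the alphabet (wrapping around).
For "nacbvbkwyjs", step one produces "bvbkwyjsnac"; step two turns that into "nhnwikvezmo".

nhnwikvezmo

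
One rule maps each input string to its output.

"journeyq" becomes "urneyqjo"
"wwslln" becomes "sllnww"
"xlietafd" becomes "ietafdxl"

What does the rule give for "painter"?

The transformation: move the first 2 characters to the end (rotate left by 2).
Doing the same to "painter": "interpa".

interpa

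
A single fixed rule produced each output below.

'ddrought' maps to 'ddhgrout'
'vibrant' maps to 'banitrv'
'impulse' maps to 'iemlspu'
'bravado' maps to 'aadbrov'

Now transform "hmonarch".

cahhnmro

Looking at the pairs, the operation is to sort the characters into alphabetical order, then swap each adjacent pair of characters (1↔2, 3↔4, ...).
On "hmonarch" that produces "cahhnmro".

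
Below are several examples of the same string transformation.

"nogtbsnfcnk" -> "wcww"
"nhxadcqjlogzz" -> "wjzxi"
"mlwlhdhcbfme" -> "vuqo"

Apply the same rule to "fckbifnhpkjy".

okwt

The pattern: shift every letter 9 places forward in the alphabet (wrapping around), then keep one character in every 3, starting at position 1 (positions 1st, 4th, 7th, ...).
Starting from "fckbifnhpkjy": after the first operation, "oltkrowqytsh"; after the second, "okwt".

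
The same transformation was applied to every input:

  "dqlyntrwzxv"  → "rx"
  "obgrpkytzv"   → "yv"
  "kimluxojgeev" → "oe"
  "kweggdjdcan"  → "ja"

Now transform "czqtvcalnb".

The rule is to keep one character in every 3, starting at position 1 (positions 1st, 4th, 7th, ...), then delete the first 2 characters.
Working it through for "czqtvcalnb": intermediate "ctab", final "ab".

ab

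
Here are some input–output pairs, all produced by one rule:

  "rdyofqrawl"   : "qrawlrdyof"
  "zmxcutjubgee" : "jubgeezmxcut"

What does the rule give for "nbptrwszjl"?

wszjlnbptr

The rule is to swap the front and back halves of the string.
"nbptrwszjl" → "wszjlnbptr".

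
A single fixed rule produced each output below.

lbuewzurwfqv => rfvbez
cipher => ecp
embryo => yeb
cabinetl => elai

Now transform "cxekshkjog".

The transformation: swap the front and back halves of the string, then keep every other character starting from the second (positions 2nd, 4th, 6th, ...).
"cxekshkjog" → "hkjogcxeks" → "koces".

koces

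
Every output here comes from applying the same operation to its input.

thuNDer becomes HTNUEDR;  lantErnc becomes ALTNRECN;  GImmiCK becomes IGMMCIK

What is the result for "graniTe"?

Each output is the input with this applied: swap each adjacent pair of characters (1↔2, 3↔4, ...), then convert every letter to uppercase.
"graniTe" → "rgnaTie" → "RGNATIE".

RGNATIE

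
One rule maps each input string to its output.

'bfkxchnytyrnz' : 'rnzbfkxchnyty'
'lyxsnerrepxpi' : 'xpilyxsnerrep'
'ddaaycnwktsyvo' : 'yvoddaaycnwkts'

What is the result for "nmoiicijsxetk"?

etknmoiicijsx

Each output is the input with this applied: move the last 3 characters to the front (rotate right by 3).
Applying that to "nmoiicijsxetk" gives "etknmoiicijsx".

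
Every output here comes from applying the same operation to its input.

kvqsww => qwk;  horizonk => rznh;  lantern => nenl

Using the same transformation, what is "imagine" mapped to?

aiei

The rule is to keep every other character starting from the first (positions 1st, 3rd, 5th, ...), then move the first character to the end.
"imagine" → "aiei".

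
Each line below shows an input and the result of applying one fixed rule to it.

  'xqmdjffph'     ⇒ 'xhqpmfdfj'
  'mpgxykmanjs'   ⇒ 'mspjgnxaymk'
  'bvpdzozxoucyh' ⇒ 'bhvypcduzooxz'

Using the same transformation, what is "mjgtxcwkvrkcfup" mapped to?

mpjugftcxkcrwvk

What's happening: take characters alternately from the front and the back (1st, last, 2nd, 2nd-last, ...).
For "mjgtxcwkvrkcfup" the result is "mpjugftcxkcrwvk".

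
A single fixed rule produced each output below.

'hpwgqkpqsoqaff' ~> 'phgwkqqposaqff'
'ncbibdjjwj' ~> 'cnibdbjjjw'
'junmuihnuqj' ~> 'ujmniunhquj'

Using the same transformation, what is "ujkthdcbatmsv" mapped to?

jutkdhbctasmv

The pattern: swap each adjacent pair of characters (1↔2, 3↔4, ...).
Applying that to "ujkthdcbatmsv" gives "jutkdhbctasmv".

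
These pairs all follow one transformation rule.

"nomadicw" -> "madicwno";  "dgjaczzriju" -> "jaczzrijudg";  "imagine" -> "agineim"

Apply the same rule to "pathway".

thwaypa

In each case the input is transformed by: move the first 2 characters to the end (rotate left by 2).
On "pathway" that produces "thwaypa".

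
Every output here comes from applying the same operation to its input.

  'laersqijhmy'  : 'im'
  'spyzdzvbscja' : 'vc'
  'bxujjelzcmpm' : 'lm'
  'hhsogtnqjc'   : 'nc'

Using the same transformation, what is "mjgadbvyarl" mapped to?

Rule — keep one character in every 3, starting at position 1 (positions 1st, 4th, 7th, ...), then delete the first 2 characters.
"mjgadbvyarl" → "mavr" → "vr".

vr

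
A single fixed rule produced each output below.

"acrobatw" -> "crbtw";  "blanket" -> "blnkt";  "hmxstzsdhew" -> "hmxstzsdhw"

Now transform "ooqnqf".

Each output is the input with this applied: remove every vowel.
"ooqnqf" → "qnqf".

qnqf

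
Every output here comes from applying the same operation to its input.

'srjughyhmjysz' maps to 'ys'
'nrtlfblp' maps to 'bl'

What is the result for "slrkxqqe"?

qq

What's happening: move the last 3 characters to the front (rotate right by 3), then keep only the first 2 characters.
On "slrkxqqe": the first step gives "qqeslrkx", and the second then gives "qq".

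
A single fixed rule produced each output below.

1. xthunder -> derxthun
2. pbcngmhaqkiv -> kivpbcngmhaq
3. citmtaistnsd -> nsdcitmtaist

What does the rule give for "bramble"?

The transformation: move the last 3 characters to the front (rotate right by 3).
Applying that to "bramble" gives "blebram".

blebram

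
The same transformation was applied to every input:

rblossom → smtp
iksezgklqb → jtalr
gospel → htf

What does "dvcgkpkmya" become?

Looking at the pairs, the operation is to keep every other character starting from the first (positions 1st, 3rd, 5th, ...), then shift every letter 1 place forward in the alphabet (wrapping around).
"dvcgkpkmya" → "dckky" → "edllz".

edllz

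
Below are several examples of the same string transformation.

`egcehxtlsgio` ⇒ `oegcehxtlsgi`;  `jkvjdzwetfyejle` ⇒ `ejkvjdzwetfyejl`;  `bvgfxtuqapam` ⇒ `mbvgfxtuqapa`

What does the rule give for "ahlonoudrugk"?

The transformation: move the last character to the front.
For "ahlonoudrugk" the result is "kahlonoudrug".

kahlonoudrug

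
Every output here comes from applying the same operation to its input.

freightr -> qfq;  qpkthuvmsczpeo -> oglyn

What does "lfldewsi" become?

edh

Looking at the pairs, the operation is to shift every letter 1 place backward in the alphabet (wrapping around), then keep one character in every 3, starting at position 2 (positions 2nd, 5th, 8th, ...).
"lfldewsi" → "kekcdvrh" → "edh".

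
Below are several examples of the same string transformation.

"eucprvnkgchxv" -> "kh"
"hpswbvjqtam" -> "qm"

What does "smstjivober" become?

What's happening: keep one character in every 3, starting at position 2 (positions 2nd, 5th, 8th, ...), then delete the first 2 characters.
Applying both steps to "smstjivober": "mjor", then "or".
(Check on "eucprvnkgchxv": → "urkh" → "kh" ✓)

or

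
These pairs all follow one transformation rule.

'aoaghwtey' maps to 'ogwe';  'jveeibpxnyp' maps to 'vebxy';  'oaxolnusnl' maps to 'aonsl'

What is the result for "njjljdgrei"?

The rule is to keep every other character starting from the second (positions 2nd, 4th, 6th, ...).
Doing the same to "njjljdgrei": "jldri".

jldri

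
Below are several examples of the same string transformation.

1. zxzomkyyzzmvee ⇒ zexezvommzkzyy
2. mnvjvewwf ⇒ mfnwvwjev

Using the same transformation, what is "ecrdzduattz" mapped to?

What's happening: take characters alternately from the front and the back (1st, last, 2nd, 2nd-last, ...).
Applying that to "ecrdzduattz" gives "ezctrtdazud".

ezctrtdazud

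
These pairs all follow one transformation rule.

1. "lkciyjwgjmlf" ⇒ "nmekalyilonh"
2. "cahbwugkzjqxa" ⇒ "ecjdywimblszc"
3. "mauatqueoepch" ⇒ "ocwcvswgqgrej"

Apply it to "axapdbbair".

czcrfddckt

Looking at the pairs, the operation is to shift every letter 2 places forward in the alphabet (wrapping around).
On "axapdbbair" that produces "czcrfddckt".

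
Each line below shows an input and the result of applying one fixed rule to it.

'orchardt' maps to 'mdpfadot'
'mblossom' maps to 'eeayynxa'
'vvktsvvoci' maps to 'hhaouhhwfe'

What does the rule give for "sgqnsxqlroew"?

cxdaqiesczej

The transformation: shift every letter 12 places forward in the alphabet (wrapping around), then swap the front and back halves of the string.
Working it through for "sgqnsxqlroew": intermediate "esczejcxdaqi", final "cxdaqiesczej".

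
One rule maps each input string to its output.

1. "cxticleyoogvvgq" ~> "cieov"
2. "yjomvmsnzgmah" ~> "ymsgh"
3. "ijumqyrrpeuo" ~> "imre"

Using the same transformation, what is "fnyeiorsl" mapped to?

Each output is the input with this applied: keep one character in every 3, starting at position 1 (positions 1st, 4th, 7th, ...).
Applying that to "fnyeiorsl" gives "fer".

fer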